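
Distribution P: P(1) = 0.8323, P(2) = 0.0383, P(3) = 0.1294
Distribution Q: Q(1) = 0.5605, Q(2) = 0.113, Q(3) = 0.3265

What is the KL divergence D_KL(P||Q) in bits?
0.2422 bits

D_KL(P||Q) = Σ P(x) log₂(P(x)/Q(x))

Computing term by term:
  P(1)·log₂(P(1)/Q(1)) = 0.8323·log₂(0.8323/0.5605) = 0.47473
  P(2)·log₂(P(2)/Q(2)) = 0.0383·log₂(0.0383/0.113) = -0.05978
  P(3)·log₂(P(3)/Q(3)) = 0.1294·log₂(0.1294/0.3265) = -0.17278

D_KL(P||Q) = 0.47473 - 0.05978 - 0.17278 = 0.24217 ≈ 0.2422 bits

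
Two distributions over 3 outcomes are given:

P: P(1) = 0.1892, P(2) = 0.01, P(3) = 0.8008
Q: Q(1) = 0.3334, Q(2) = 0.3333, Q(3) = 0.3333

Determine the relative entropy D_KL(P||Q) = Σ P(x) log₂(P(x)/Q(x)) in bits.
0.8075 bits

D_KL(P||Q) = Σ P(x) log₂(P(x)/Q(x))

Computing term by term:
  P(1)·log₂(P(1)/Q(1)) = 0.1892·log₂(0.1892/0.3334) = -0.15464
  P(2)·log₂(P(2)/Q(2)) = 0.01·log₂(0.01/0.3333) = -0.05059
  P(3)·log₂(P(3)/Q(3)) = 0.8008·log₂(0.8008/0.3333) = 1.01271

D_KL(P||Q) = -0.15464 - 0.05059 + 1.01271 = 0.80748 ≈ 0.8075 bits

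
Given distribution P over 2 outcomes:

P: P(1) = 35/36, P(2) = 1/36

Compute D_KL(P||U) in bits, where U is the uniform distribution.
0.8169 bits

U(i) = 1/2 for all i

D_KL(P||U) = Σ P(x) log₂(P(x) / (1/2))
           = Σ P(x) log₂(P(x)) + log₂(2)
           = log₂(2) - H(P)

H(P) = -Σ P(x) log₂(P(x)):
  -P(1)·log₂(P(1)) = -(35/36)·log₂(35/36) = 0.03951
  -P(2)·log₂(P(2)) = -(1/36)·log₂(1/36) = 0.14361
H(P) = 0.03951 + 0.14361 = 0.18312 bits

log₂(2) = 1.00000 bits

D_KL(P||U) = 1.00000 - 0.18312 = 0.81688 ≈ 0.8169 bits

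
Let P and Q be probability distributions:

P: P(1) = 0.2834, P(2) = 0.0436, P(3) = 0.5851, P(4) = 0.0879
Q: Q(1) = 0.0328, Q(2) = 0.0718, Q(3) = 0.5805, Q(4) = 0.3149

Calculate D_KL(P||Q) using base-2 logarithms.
0.6951 bits

D_KL(P||Q) = Σ P(x) log₂(P(x)/Q(x))

Computing term by term:
  P(1)·log₂(P(1)/Q(1)) = 0.2834·log₂(0.2834/0.0328) = 0.88168
  P(2)·log₂(P(2)/Q(2)) = 0.0436·log₂(0.0436/0.0718) = -0.03138
  P(3)·log₂(P(3)/Q(3)) = 0.5851·log₂(0.5851/0.5805) = 0.00666
  P(4)·log₂(P(4)/Q(4)) = 0.0879·log₂(0.0879/0.3149) = -0.16182

D_KL(P||Q) = 0.88168 - 0.03138 + 0.00666 - 0.16182 = 0.69514 ≈ 0.6951 bits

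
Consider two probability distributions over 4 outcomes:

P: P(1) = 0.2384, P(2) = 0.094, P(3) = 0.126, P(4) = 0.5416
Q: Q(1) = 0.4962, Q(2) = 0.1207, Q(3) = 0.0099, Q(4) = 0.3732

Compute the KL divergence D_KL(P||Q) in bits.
0.4674 bits

D_KL(P||Q) = Σ P(x) log₂(P(x)/Q(x))

Computing term by term:
  P(1)·log₂(P(1)/Q(1)) = 0.2384·log₂(0.2384/0.4962) = -0.25212
  P(2)·log₂(P(2)/Q(2)) = 0.094·log₂(0.094/0.1207) = -0.03391
  P(3)·log₂(P(3)/Q(3)) = 0.126·log₂(0.126/0.0099) = 0.46240
  P(4)·log₂(P(4)/Q(4)) = 0.5416·log₂(0.5416/0.3732) = 0.29099

D_KL(P||Q) = -0.25212 - 0.03391 + 0.46240 + 0.29099 = 0.46736 ≈ 0.4674 bits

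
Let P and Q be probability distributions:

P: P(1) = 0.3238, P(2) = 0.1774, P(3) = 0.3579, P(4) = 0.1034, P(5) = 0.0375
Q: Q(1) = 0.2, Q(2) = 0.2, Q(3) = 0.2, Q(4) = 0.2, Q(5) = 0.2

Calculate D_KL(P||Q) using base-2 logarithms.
0.3059 bits

D_KL(P||Q) = Σ P(x) log₂(P(x)/Q(x))

Computing term by term:
  P(1)·log₂(P(1)/Q(1)) = 0.3238·log₂(0.3238/0.2) = 0.22507
  P(2)·log₂(P(2)/Q(2)) = 0.1774·log₂(0.1774/0.2) = -0.03069
  P(3)·log₂(P(3)/Q(3)) = 0.3579·log₂(0.3579/0.2) = 0.30048
  P(4)·log₂(P(4)/Q(4)) = 0.1034·log₂(0.1034/0.2) = -0.09841
  P(5)·log₂(P(5)/Q(5)) = 0.0375·log₂(0.0375/0.2) = -0.09056

D_KL(P||Q) = 0.22507 - 0.03069 + 0.30048 - 0.09841 - 0.09056 = 0.30589 ≈ 0.3059 bits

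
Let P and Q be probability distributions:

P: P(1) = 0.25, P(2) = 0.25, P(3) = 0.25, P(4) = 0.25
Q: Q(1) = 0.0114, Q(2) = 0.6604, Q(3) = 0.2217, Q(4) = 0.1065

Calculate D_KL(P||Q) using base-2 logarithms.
1.1145 bits

D_KL(P||Q) = Σ P(x) log₂(P(x)/Q(x))

Computing term by term:
  P(1)·log₂(P(1)/Q(1)) = 0.25·log₂(0.25/0.0114) = 1.11371
  P(2)·log₂(P(2)/Q(2)) = 0.25·log₂(0.25/0.6604) = -0.35035
  P(3)·log₂(P(3)/Q(3)) = 0.25·log₂(0.25/0.2217) = 0.04333
  P(4)·log₂(P(4)/Q(4)) = 0.25·log₂(0.25/0.1065) = 0.30777

D_KL(P||Q) = 1.11371 - 0.35035 + 0.04333 + 0.30777 = 1.11446 ≈ 1.1145 bits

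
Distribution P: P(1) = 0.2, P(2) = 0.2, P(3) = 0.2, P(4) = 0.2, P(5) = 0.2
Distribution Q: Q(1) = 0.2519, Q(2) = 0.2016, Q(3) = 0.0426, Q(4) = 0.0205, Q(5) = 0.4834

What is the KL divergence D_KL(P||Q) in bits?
0.7800 bits

D_KL(P||Q) = Σ P(x) log₂(P(x)/Q(x))

Computing term by term:
  P(1)·log₂(P(1)/Q(1)) = 0.2·log₂(0.2/0.2519) = -0.06657
  P(2)·log₂(P(2)/Q(2)) = 0.2·log₂(0.2/0.2016) = -0.00230
  P(3)·log₂(P(3)/Q(3)) = 0.2·log₂(0.2/0.0426) = 0.44621
  P(4)·log₂(P(4)/Q(4)) = 0.2·log₂(0.2/0.0205) = 0.65726
  P(5)·log₂(P(5)/Q(5)) = 0.2·log₂(0.2/0.4834) = -0.25464

D_KL(P||Q) = -0.06657 - 0.00230 + 0.44621 + 0.65726 - 0.25464 = 0.77996 ≈ 0.7800 bits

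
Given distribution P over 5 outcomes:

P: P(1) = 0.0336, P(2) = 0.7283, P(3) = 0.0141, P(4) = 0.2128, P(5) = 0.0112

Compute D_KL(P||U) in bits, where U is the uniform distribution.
1.1900 bits

U(i) = 1/5 for all i

D_KL(P||U) = Σ P(x) log₂(P(x) / (1/5))
           = Σ P(x) log₂(P(x)) + log₂(5)
           = log₂(5) - H(P)

H(P) = -Σ P(x) log₂(P(x)):
  -P(1)·log₂(P(1)) = -(0.0336)·log₂(0.0336) = 0.16449
  -P(2)·log₂(P(2)) = -(0.7283)·log₂(0.7283) = 0.33312
  -P(3)·log₂(P(3)) = -(0.0141)·log₂(0.0141) = 0.08669
  -P(4)·log₂(P(4)) = -(0.2128)·log₂(0.2128) = 0.47506
  -P(5)·log₂(P(5)) = -(0.0112)·log₂(0.0112) = 0.07258
H(P) = 0.16449 + 0.33312 + 0.08669 + 0.47506 + 0.07258 = 1.13194 bits

log₂(5) = 2.32193 bits

D_KL(P||U) = 2.32193 - 1.13194 = 1.18999 ≈ 1.1900 bits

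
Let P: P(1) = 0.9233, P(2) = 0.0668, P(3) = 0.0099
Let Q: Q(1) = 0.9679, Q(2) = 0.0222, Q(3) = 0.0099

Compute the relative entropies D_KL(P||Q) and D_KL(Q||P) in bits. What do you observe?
D_KL(P||Q) = 0.0433 bits, D_KL(Q||P) = 0.0306 bits. The two directions give different values (D_KL(P||Q) exceeds D_KL(Q||P) by 0.0127 bits): KL divergence is asymmetric.

D_KL(P||Q) = Σ P(x) log₂(P(x)/Q(x))

Computing term by term:
  P(1)·log₂(P(1)/Q(1)) = 0.9233·log₂(0.9233/0.9679) = -0.06284
  P(2)·log₂(P(2)/Q(2)) = 0.0668·log₂(0.0668/0.0222) = 0.10616
  P(3)·log₂(P(3)/Q(3)) = 0.0099·log₂(0.0099/0.0099) = 0.00000

D_KL(P||Q) = -0.06284 + 0.10616 + 0.00000 = 0.04332 ≈ 0.0433 bits

D_KL(Q||P) = Σ Q(x) log₂(Q(x)/P(x))

Computing term by term:
  Q(1)·log₂(Q(1)/P(1)) = 0.9679·log₂(0.9679/0.9233) = 0.06587
  Q(2)·log₂(Q(2)/P(2)) = 0.0222·log₂(0.0222/0.0668) = -0.03528
  Q(3)·log₂(Q(3)/P(3)) = 0.0099·log₂(0.0099/0.0099) = 0.00000

D_KL(Q||P) = 0.06587 - 0.03528 + 0.00000 = 0.03059 ≈ 0.0306 bits

These are NOT equal (difference: 0.0127 bits). KL divergence is asymmetric: D_KL(P||Q) ≠ D_KL(Q||P) in general.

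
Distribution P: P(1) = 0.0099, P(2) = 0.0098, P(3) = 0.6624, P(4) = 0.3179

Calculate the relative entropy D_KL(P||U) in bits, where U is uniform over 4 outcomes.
0.9495 bits

U(i) = 1/4 for all i

D_KL(P||U) = Σ P(x) log₂(P(x) / (1/4))
           = Σ P(x) log₂(P(x)) + log₂(4)
           = log₂(4) - H(P)

H(P) = -Σ P(x) log₂(P(x)):
  -P(1)·log₂(P(1)) = -(0.0099)·log₂(0.0099) = 0.06592
  -P(2)·log₂(P(2)) = -(0.0098)·log₂(0.0098) = 0.06540
  -P(3)·log₂(P(3)) = -(0.6624)·log₂(0.6624) = 0.39361
  -P(4)·log₂(P(4)) = -(0.3179)·log₂(0.3179) = 0.52560
H(P) = 0.06592 + 0.06540 + 0.39361 + 0.52560 = 1.05053 bits

log₂(4) = 2.00000 bits

D_KL(P||U) = 2.00000 - 1.05053 = 0.94947 ≈ 0.9495 bits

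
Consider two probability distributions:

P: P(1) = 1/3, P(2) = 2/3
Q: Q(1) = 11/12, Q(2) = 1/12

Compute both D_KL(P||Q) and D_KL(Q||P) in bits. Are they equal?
D_KL(P||Q) = 1.5135 bits, D_KL(Q||P) = 1.0878 bits. No, they are not equal.

D_KL(P||Q) = Σ P(x) log₂(P(x)/Q(x))

Computing term by term:
  P(1)·log₂(P(1)/Q(1)) = (1/3)·log₂((1/3)/(11/12)) = -0.48648
  P(2)·log₂(P(2)/Q(2)) = (2/3)·log₂((2/3)/(1/12)) = 2.00000

D_KL(P||Q) = -0.48648 + 2.00000 = 1.51352 ≈ 1.5135 bits

D_KL(Q||P) = Σ Q(x) log₂(Q(x)/P(x))

Computing term by term:
  Q(1)·log₂(Q(1)/P(1)) = (11/12)·log₂((11/12)/(1/3)) = 1.33781
  Q(2)·log₂(Q(2)/P(2)) = (1/12)·log₂((1/12)/(2/3)) = -0.25000

D_KL(Q||P) = 1.33781 - 0.25000 = 1.08781 ≈ 1.0878 bits

These are NOT equal (difference: 0.4257 bits). KL divergence is asymmetric: D_KL(P||Q) ≠ D_KL(Q||P) in general.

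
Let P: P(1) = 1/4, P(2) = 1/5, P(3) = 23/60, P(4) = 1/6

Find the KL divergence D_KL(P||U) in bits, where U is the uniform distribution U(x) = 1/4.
0.0745 bits

U(i) = 1/4 for all i

D_KL(P||U) = Σ P(x) log₂(P(x) / (1/4))
           = Σ P(x) log₂(P(x)) + log₂(4)
           = log₂(4) - H(P)

H(P) = -Σ P(x) log₂(P(x)):
  -P(1)·log₂(P(1)) = -(1/4)·log₂(1/4) = 0.50000
  -P(2)·log₂(P(2)) = -(1/5)·log₂(1/5) = 0.46439
  -P(3)·log₂(P(3)) = -(23/60)·log₂(23/60) = 0.53028
  -P(4)·log₂(P(4)) = -(1/6)·log₂(1/6) = 0.43083
H(P) = 0.50000 + 0.46439 + 0.53028 + 0.43083 = 1.92550 bits

log₂(4) = 2.00000 bits

D_KL(P||U) = 2.00000 - 1.92550 = 0.07450 ≈ 0.0745 bits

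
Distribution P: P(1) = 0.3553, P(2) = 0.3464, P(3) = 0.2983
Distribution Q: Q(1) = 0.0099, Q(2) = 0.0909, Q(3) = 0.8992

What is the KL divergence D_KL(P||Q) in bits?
2.0290 bits

D_KL(P||Q) = Σ P(x) log₂(P(x)/Q(x))

Computing term by term:
  P(1)·log₂(P(1)/Q(1)) = 0.3553·log₂(0.3553/0.0099) = 1.83529
  P(2)·log₂(P(2)/Q(2)) = 0.3464·log₂(0.3464/0.0909) = 0.66858
  P(3)·log₂(P(3)/Q(3)) = 0.2983·log₂(0.2983/0.8992) = -0.47486

D_KL(P||Q) = 1.83529 + 0.66858 - 0.47486 = 2.02901 ≈ 2.0290 bits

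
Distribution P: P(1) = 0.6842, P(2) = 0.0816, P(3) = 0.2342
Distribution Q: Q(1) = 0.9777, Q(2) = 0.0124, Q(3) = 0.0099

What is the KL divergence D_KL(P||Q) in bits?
0.9384 bits

D_KL(P||Q) = Σ P(x) log₂(P(x)/Q(x))

Computing term by term:
  P(1)·log₂(P(1)/Q(1)) = 0.6842·log₂(0.6842/0.9777) = -0.35235
  P(2)·log₂(P(2)/Q(2)) = 0.0816·log₂(0.0816/0.0124) = 0.22181
  P(3)·log₂(P(3)/Q(3)) = 0.2342·log₂(0.2342/0.0099) = 1.06893

D_KL(P||Q) = -0.35235 + 0.22181 + 1.06893 = 0.93839 ≈ 0.9384 bits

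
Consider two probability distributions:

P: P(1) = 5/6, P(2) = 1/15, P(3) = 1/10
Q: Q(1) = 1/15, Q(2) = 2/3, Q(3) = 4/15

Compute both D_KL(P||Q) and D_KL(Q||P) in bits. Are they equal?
D_KL(P||Q) = 2.6736 bits, D_KL(Q||P) = 2.3490 bits. No, they are not equal.

D_KL(P||Q) = Σ P(x) log₂(P(x)/Q(x))

Computing term by term:
  P(1)·log₂(P(1)/Q(1)) = (5/6)·log₂((5/6)/(1/15)) = 3.03655
  P(2)·log₂(P(2)/Q(2)) = (1/15)·log₂((1/15)/(2/3)) = -0.22146
  P(3)·log₂(P(3)/Q(3)) = (1/10)·log₂((1/10)/(4/15)) = -0.14150

D_KL(P||Q) = 3.03655 - 0.22146 - 0.14150 = 2.67359 ≈ 2.6736 bits

D_KL(Q||P) = Σ Q(x) log₂(Q(x)/P(x))

Computing term by term:
  Q(1)·log₂(Q(1)/P(1)) = (1/15)·log₂((1/15)/(5/6)) = -0.24292
  Q(2)·log₂(Q(2)/P(2)) = (2/3)·log₂((2/3)/(1/15)) = 2.21462
  Q(3)·log₂(Q(3)/P(3)) = (4/15)·log₂((4/15)/(1/10)) = 0.37734

D_KL(Q||P) = -0.24292 + 2.21462 + 0.37734 = 2.34904 ≈ 2.3490 bits

These are NOT equal (difference: 0.3246 bits). KL divergence is asymmetric: D_KL(P||Q) ≠ D_KL(Q||P) in general.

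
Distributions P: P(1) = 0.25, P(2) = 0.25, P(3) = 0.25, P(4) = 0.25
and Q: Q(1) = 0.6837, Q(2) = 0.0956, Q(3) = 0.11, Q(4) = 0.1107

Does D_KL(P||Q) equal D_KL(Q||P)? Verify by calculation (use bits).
D_KL(P||Q) = 0.5738 bits, D_KL(Q||P) = 0.5994 bits. No — D_KL(P||Q) ≠ D_KL(Q||P) for this pair.

D_KL(P||Q) = Σ P(x) log₂(P(x)/Q(x))

Computing term by term:
  P(1)·log₂(P(1)/Q(1)) = 0.25·log₂(0.25/0.6837) = -0.36286
  P(2)·log₂(P(2)/Q(2)) = 0.25·log₂(0.25/0.0956) = 0.34671
  P(3)·log₂(P(3)/Q(3)) = 0.25·log₂(0.25/0.11) = 0.29611
  P(4)·log₂(P(4)/Q(4)) = 0.25·log₂(0.25/0.1107) = 0.29382

D_KL(P||Q) = -0.36286 + 0.34671 + 0.29611 + 0.29382 = 0.57378 ≈ 0.5738 bits

D_KL(Q||P) = Σ Q(x) log₂(Q(x)/P(x))

Computing term by term:
  Q(1)·log₂(Q(1)/P(1)) = 0.6837·log₂(0.6837/0.25) = 0.99235
  Q(2)·log₂(Q(2)/P(2)) = 0.0956·log₂(0.0956/0.25) = -0.13258
  Q(3)·log₂(Q(3)/P(3)) = 0.11·log₂(0.11/0.25) = -0.13029
  Q(4)·log₂(Q(4)/P(4)) = 0.1107·log₂(0.1107/0.25) = -0.13010

D_KL(Q||P) = 0.99235 - 0.13258 - 0.13029 - 0.13010 = 0.59938 ≈ 0.5994 bits

These are NOT equal (difference: 0.0256 bits). KL divergence is asymmetric: D_KL(P||Q) ≠ D_KL(Q||P) in general.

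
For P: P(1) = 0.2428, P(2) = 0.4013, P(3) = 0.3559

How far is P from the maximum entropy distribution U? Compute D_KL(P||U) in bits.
0.0301 bits

U(i) = 1/3 for all i

D_KL(P||U) = Σ P(x) log₂(P(x) / (1/3))
           = Σ P(x) log₂(P(x)) + log₂(3)
           = log₂(3) - H(P)

H(P) = -Σ P(x) log₂(P(x)):
  -P(1)·log₂(P(1)) = -(0.2428)·log₂(0.2428) = 0.49584
  -P(2)·log₂(P(2)) = -(0.4013)·log₂(0.4013) = 0.52861
  -P(3)·log₂(P(3)) = -(0.3559)·log₂(0.3559) = 0.53045
H(P) = 0.49584 + 0.52861 + 0.53045 = 1.55490 bits

log₂(3) = 1.58496 bits

D_KL(P||U) = 1.58496 - 1.55490 = 0.03006 ≈ 0.0301 bits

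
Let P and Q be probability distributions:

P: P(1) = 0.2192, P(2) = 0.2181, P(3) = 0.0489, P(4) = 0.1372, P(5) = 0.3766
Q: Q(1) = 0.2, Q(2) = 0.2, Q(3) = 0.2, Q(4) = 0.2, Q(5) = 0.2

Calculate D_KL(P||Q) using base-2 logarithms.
0.2261 bits

D_KL(P||Q) = Σ P(x) log₂(P(x)/Q(x))

Computing term by term:
  P(1)·log₂(P(1)/Q(1)) = 0.2192·log₂(0.2192/0.2) = 0.02899
  P(2)·log₂(P(2)/Q(2)) = 0.2181·log₂(0.2181/0.2) = 0.02726
  P(3)·log₂(P(3)/Q(3)) = 0.0489·log₂(0.0489/0.2) = -0.09937
  P(4)·log₂(P(4)/Q(4)) = 0.1372·log₂(0.1372/0.2) = -0.07460
  P(5)·log₂(P(5)/Q(5)) = 0.3766·log₂(0.3766/0.2) = 0.34385

D_KL(P||Q) = 0.02899 + 0.02726 - 0.09937 - 0.07460 + 0.34385 = 0.22613 ≈ 0.2261 bits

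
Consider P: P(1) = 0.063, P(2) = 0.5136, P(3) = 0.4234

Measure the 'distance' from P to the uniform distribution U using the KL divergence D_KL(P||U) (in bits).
0.3150 bits

U(i) = 1/3 for all i

D_KL(P||U) = Σ P(x) log₂(P(x) / (1/3))
           = Σ P(x) log₂(P(x)) + log₂(3)
           = log₂(3) - H(P)

H(P) = -Σ P(x) log₂(P(x)):
  -P(1)·log₂(P(1)) = -(0.063)·log₂(0.063) = 0.25128
  -P(2)·log₂(P(2)) = -(0.5136)·log₂(0.5136) = 0.49371
  -P(3)·log₂(P(3)) = -(0.4234)·log₂(0.4234) = 0.52498
H(P) = 0.25128 + 0.49371 + 0.52498 = 1.26997 bits

log₂(3) = 1.58496 bits

D_KL(P||U) = 1.58496 - 1.26997 = 0.31499 ≈ 0.3150 bits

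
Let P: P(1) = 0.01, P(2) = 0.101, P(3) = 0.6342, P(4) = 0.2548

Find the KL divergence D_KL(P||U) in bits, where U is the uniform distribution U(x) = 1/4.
0.6802 bits

U(i) = 1/4 for all i

D_KL(P||U) = Σ P(x) log₂(P(x) / (1/4))
           = Σ P(x) log₂(P(x)) + log₂(4)
           = log₂(4) - H(P)

H(P) = -Σ P(x) log₂(P(x)):
  -P(1)·log₂(P(1)) = -(0.01)·log₂(0.01) = 0.06644
  -P(2)·log₂(P(2)) = -(0.101)·log₂(0.101) = 0.33406
  -P(3)·log₂(P(3)) = -(0.6342)·log₂(0.6342) = 0.41666
  -P(4)·log₂(P(4)) = -(0.2548)·log₂(0.2548) = 0.50261
H(P) = 0.06644 + 0.33406 + 0.41666 + 0.50261 = 1.31977 bits

log₂(4) = 2.00000 bits

D_KL(P||U) = 2.00000 - 1.31977 = 0.68023 ≈ 0.6802 bits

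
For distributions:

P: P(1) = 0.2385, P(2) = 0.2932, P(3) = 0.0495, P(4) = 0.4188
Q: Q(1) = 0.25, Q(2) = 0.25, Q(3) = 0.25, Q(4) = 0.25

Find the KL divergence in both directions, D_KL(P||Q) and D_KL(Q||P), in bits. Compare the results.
D_KL(P||Q) = 0.2473 bits, D_KL(Q||P) = 0.3575 bits. D_KL(Q||P) is larger than D_KL(P||Q) by 0.1102 bits; the two directions differ.

D_KL(P||Q) = Σ P(x) log₂(P(x)/Q(x))

Computing term by term:
  P(1)·log₂(P(1)/Q(1)) = 0.2385·log₂(0.2385/0.25) = -0.01620
  P(2)·log₂(P(2)/Q(2)) = 0.2932·log₂(0.2932/0.25) = 0.06742
  P(3)·log₂(P(3)/Q(3)) = 0.0495·log₂(0.0495/0.25) = -0.11565
  P(4)·log₂(P(4)/Q(4)) = 0.4188·log₂(0.4188/0.25) = 0.31173

D_KL(P||Q) = -0.01620 + 0.06742 - 0.11565 + 0.31173 = 0.24730 ≈ 0.2473 bits

D_KL(Q||P) = Σ Q(x) log₂(Q(x)/P(x))

Computing term by term:
  Q(1)·log₂(Q(1)/P(1)) = 0.25·log₂(0.25/0.2385) = 0.01698
  Q(2)·log₂(Q(2)/P(2)) = 0.25·log₂(0.25/0.2932) = -0.05749
  Q(3)·log₂(Q(3)/P(3)) = 0.25·log₂(0.25/0.0495) = 0.58411
  Q(4)·log₂(Q(4)/P(4)) = 0.25·log₂(0.25/0.4188) = -0.18608

D_KL(Q||P) = 0.01698 - 0.05749 + 0.58411 - 0.18608 = 0.35752 ≈ 0.3575 bits

These are NOT equal (difference: 0.1102 bits). KL divergence is asymmetric: D_KL(P||Q) ≠ D_KL(Q||P) in general.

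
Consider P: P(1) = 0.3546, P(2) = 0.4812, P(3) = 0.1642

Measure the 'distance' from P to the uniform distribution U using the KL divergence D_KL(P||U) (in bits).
0.1188 bits

U(i) = 1/3 for all i

D_KL(P||U) = Σ P(x) log₂(P(x) / (1/3))
           = Σ P(x) log₂(P(x)) + log₂(3)
           = log₂(3) - H(P)

H(P) = -Σ P(x) log₂(P(x)):
  -P(1)·log₂(P(1)) = -(0.3546)·log₂(0.3546) = 0.53039
  -P(2)·log₂(P(2)) = -(0.4812)·log₂(0.4812) = 0.50781
  -P(3)·log₂(P(3)) = -(0.1642)·log₂(0.1642) = 0.42798
H(P) = 0.53039 + 0.50781 + 0.42798 = 1.46618 bits

log₂(3) = 1.58496 bits

D_KL(P||U) = 1.58496 - 1.46618 = 0.11878 ≈ 0.1188 bits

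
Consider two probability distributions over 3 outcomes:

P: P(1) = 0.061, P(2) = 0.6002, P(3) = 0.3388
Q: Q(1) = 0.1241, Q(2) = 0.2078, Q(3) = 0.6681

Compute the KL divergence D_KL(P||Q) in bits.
0.5241 bits

D_KL(P||Q) = Σ P(x) log₂(P(x)/Q(x))

Computing term by term:
  P(1)·log₂(P(1)/Q(1)) = 0.061·log₂(0.061/0.1241) = -0.06250
  P(2)·log₂(P(2)/Q(2)) = 0.6002·log₂(0.6002/0.2078) = 0.91845
  P(3)·log₂(P(3)/Q(3)) = 0.3388·log₂(0.3388/0.6681) = -0.33190

D_KL(P||Q) = -0.06250 + 0.91845 - 0.33190 = 0.52405 ≈ 0.5241 bits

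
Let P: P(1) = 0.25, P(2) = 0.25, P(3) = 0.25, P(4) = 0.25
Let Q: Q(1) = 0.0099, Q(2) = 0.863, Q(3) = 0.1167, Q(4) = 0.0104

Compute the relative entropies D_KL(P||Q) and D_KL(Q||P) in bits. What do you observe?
D_KL(P||Q) = 2.1393 bits, D_KL(Q||P) = 1.3205 bits. The two directions give different values (D_KL(P||Q) exceeds D_KL(Q||P) by 0.8188 bits): KL divergence is asymmetric.

D_KL(P||Q) = Σ P(x) log₂(P(x)/Q(x))

Computing term by term:
  P(1)·log₂(P(1)/Q(1)) = 0.25·log₂(0.25/0.0099) = 1.16459
  P(2)·log₂(P(2)/Q(2)) = 0.25·log₂(0.25/0.863) = -0.44686
  P(3)·log₂(P(3)/Q(3)) = 0.25·log₂(0.25/0.1167) = 0.27478
  P(4)·log₂(P(4)/Q(4)) = 0.25·log₂(0.25/0.0104) = 1.14682

D_KL(P||Q) = 1.16459 - 0.44686 + 0.27478 + 1.14682 = 2.13933 ≈ 2.1393 bits

D_KL(Q||P) = Σ Q(x) log₂(Q(x)/P(x))

Computing term by term:
  Q(1)·log₂(Q(1)/P(1)) = 0.0099·log₂(0.0099/0.25) = -0.04612
  Q(2)·log₂(Q(2)/P(2)) = 0.863·log₂(0.863/0.25) = 1.54255
  Q(3)·log₂(Q(3)/P(3)) = 0.1167·log₂(0.1167/0.25) = -0.12827
  Q(4)·log₂(Q(4)/P(4)) = 0.0104·log₂(0.0104/0.25) = -0.04771

D_KL(Q||P) = -0.04612 + 1.54255 - 0.12827 - 0.04771 = 1.32045 ≈ 1.3205 bits

These are NOT equal (difference: 0.8188 bits). KL divergence is asymmetric: D_KL(P||Q) ≠ D_KL(Q||P) in general.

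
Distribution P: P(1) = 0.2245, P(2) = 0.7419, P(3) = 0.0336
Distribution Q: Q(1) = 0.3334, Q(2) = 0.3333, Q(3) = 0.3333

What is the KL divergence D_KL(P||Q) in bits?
0.6171 bits

D_KL(P||Q) = Σ P(x) log₂(P(x)/Q(x))

Computing term by term:
  P(1)·log₂(P(1)/Q(1)) = 0.2245·log₂(0.2245/0.3334) = -0.12809
  P(2)·log₂(P(2)/Q(2)) = 0.7419·log₂(0.7419/0.3333) = 0.85645
  P(3)·log₂(P(3)/Q(3)) = 0.0336·log₂(0.0336/0.3333) = -0.11123

D_KL(P||Q) = -0.12809 + 0.85645 - 0.11123 = 0.61713 ≈ 0.6171 bits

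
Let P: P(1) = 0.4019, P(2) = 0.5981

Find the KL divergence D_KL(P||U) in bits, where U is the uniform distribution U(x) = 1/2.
0.0279 bits

U(i) = 1/2 for all i

D_KL(P||U) = Σ P(x) log₂(P(x) / (1/2))
           = Σ P(x) log₂(P(x)) + log₂(2)
           = log₂(2) - H(P)

H(P) = -Σ P(x) log₂(P(x)):
  -P(1)·log₂(P(1)) = -(0.4019)·log₂(0.4019) = 0.52854
  -P(2)·log₂(P(2)) = -(0.5981)·log₂(0.5981) = 0.44352
H(P) = 0.52854 + 0.44352 = 0.97206 bits

log₂(2) = 1.00000 bits

D_KL(P||U) = 1.00000 - 0.97206 = 0.02794 ≈ 0.0279 bits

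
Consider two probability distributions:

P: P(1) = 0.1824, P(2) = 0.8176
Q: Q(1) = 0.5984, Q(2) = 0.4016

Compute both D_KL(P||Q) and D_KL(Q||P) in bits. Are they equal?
D_KL(P||Q) = 0.5259 bits, D_KL(Q||P) = 0.6138 bits. No, they are not equal.

D_KL(P||Q) = Σ P(x) log₂(P(x)/Q(x))

Computing term by term:
  P(1)·log₂(P(1)/Q(1)) = 0.1824·log₂(0.1824/0.5984) = -0.31263
  P(2)·log₂(P(2)/Q(2)) = 0.8176·log₂(0.8176/0.4016) = 0.83856

D_KL(P||Q) = -0.31263 + 0.83856 = 0.52593 ≈ 0.5259 bits

D_KL(Q||P) = Σ Q(x) log₂(Q(x)/P(x))

Computing term by term:
  Q(1)·log₂(Q(1)/P(1)) = 0.5984·log₂(0.5984/0.1824) = 1.02566
  Q(2)·log₂(Q(2)/P(2)) = 0.4016·log₂(0.4016/0.8176) = -0.41190

D_KL(Q||P) = 1.02566 - 0.41190 = 0.61376 ≈ 0.6138 bits

These are NOT equal (difference: 0.0879 bits). KL divergence is asymmetric: D_KL(P||Q) ≠ D_KL(Q||P) in general.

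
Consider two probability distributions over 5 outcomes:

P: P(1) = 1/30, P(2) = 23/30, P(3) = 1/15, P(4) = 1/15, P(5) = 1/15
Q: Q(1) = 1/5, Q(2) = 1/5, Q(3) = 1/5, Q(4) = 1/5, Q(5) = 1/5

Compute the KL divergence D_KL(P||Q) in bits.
1.0831 bits

D_KL(P||Q) = Σ P(x) log₂(P(x)/Q(x))

Computing term by term:
  P(1)·log₂(P(1)/Q(1)) = (1/30)·log₂((1/30)/(1/5)) = -0.08617
  P(2)·log₂(P(2)/Q(2)) = (23/30)·log₂((23/30)/(1/5)) = 1.48626
  P(3)·log₂(P(3)/Q(3)) = (1/15)·log₂((1/15)/(1/5)) = -0.10566
  P(4)·log₂(P(4)/Q(4)) = (1/15)·log₂((1/15)/(1/5)) = -0.10566
  P(5)·log₂(P(5)/Q(5)) = (1/15)·log₂((1/15)/(1/5)) = -0.10566

D_KL(P||Q) = -0.08617 + 1.48626 - 0.10566 - 0.10566 - 0.10566 = 1.08311 ≈ 1.0831 bits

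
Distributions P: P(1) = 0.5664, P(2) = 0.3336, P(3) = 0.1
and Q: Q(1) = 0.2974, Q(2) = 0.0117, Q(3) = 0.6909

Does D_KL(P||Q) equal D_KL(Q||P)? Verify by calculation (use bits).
D_KL(P||Q) = 1.8600 bits, D_KL(Q||P) = 1.5936 bits. No — D_KL(P||Q) ≠ D_KL(Q||P) for this pair.

D_KL(P||Q) = Σ P(x) log₂(P(x)/Q(x))

Computing term by term:
  P(1)·log₂(P(1)/Q(1)) = 0.5664·log₂(0.5664/0.2974) = 0.52642
  P(2)·log₂(P(2)/Q(2)) = 0.3336·log₂(0.3336/0.0117) = 1.61247
  P(3)·log₂(P(3)/Q(3)) = 0.1·log₂(0.1/0.6909) = -0.27885

D_KL(P||Q) = 0.52642 + 1.61247 - 0.27885 = 1.86004 ≈ 1.8600 bits

D_KL(Q||P) = Σ Q(x) log₂(Q(x)/P(x))

Computing term by term:
  Q(1)·log₂(Q(1)/P(1)) = 0.2974·log₂(0.2974/0.5664) = -0.27641
  Q(2)·log₂(Q(2)/P(2)) = 0.0117·log₂(0.0117/0.3336) = -0.05655
  Q(3)·log₂(Q(3)/P(3)) = 0.6909·log₂(0.6909/0.1) = 1.92656

D_KL(Q||P) = -0.27641 - 0.05655 + 1.92656 = 1.59360 ≈ 1.5936 bits

These are NOT equal (difference: 0.2664 bits). KL divergence is asymmetric: D_KL(P||Q) ≠ D_KL(Q||P) in general.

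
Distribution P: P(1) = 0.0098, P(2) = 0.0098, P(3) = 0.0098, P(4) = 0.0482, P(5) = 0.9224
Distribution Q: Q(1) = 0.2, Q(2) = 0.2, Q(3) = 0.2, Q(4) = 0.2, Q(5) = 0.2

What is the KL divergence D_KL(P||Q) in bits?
1.8074 bits

D_KL(P||Q) = Σ P(x) log₂(P(x)/Q(x))

Computing term by term:
  P(1)·log₂(P(1)/Q(1)) = 0.0098·log₂(0.0098/0.2) = -0.04264
  P(2)·log₂(P(2)/Q(2)) = 0.0098·log₂(0.0098/0.2) = -0.04264
  P(3)·log₂(P(3)/Q(3)) = 0.0098·log₂(0.0098/0.2) = -0.04264
  P(4)·log₂(P(4)/Q(4)) = 0.0482·log₂(0.0482/0.2) = -0.09895
  P(5)·log₂(P(5)/Q(5)) = 0.9224·log₂(0.9224/0.2) = 2.03425

D_KL(P||Q) = -0.04264 - 0.04264 - 0.04264 - 0.09895 + 2.03425 = 1.80738 ≈ 1.8074 bits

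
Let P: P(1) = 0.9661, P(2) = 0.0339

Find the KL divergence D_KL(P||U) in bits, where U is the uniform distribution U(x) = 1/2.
0.7864 bits

U(i) = 1/2 for all i

D_KL(P||U) = Σ P(x) log₂(P(x) / (1/2))
           = Σ P(x) log₂(P(x)) + log₂(2)
           = log₂(2) - H(P)

H(P) = -Σ P(x) log₂(P(x)):
  -P(1)·log₂(P(1)) = -(0.9661)·log₂(0.9661) = 0.04807
  -P(2)·log₂(P(2)) = -(0.0339)·log₂(0.0339) = 0.16552
H(P) = 0.04807 + 0.16552 = 0.21359 bits

log₂(2) = 1.00000 bits

D_KL(P||U) = 1.00000 - 0.21359 = 0.78641 ≈ 0.7864 bits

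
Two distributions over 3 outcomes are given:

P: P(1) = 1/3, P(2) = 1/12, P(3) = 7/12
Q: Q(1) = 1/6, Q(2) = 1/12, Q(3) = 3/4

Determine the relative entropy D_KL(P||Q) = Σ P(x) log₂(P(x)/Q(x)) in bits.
0.1218 bits

D_KL(P||Q) = Σ P(x) log₂(P(x)/Q(x))

Computing term by term:
  P(1)·log₂(P(1)/Q(1)) = (1/3)·log₂((1/3)/(1/6)) = 0.33333
  P(2)·log₂(P(2)/Q(2)) = (1/12)·log₂((1/12)/(1/12)) = 0.00000
  P(3)·log₂(P(3)/Q(3)) = (7/12)·log₂((7/12)/(3/4)) = -0.21150

D_KL(P||Q) = 0.33333 + 0.00000 - 0.21150 = 0.12183 ≈ 0.1218 bits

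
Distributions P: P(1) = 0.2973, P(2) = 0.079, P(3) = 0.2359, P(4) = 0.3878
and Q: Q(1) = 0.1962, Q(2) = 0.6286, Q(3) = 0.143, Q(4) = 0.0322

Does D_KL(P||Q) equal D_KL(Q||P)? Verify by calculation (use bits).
D_KL(P||Q) = 1.5045 bits, D_KL(Q||P) = 1.5444 bits. No — D_KL(P||Q) ≠ D_KL(Q||P) for this pair.

D_KL(P||Q) = Σ P(x) log₂(P(x)/Q(x))

Computing term by term:
  P(1)·log₂(P(1)/Q(1)) = 0.2973·log₂(0.2973/0.1962) = 0.17826
  P(2)·log₂(P(2)/Q(2)) = 0.079·log₂(0.079/0.6286) = -0.23639
  P(3)·log₂(P(3)/Q(3)) = 0.2359·log₂(0.2359/0.143) = 0.17036
  P(4)·log₂(P(4)/Q(4)) = 0.3878·log₂(0.3878/0.0322) = 1.39227

D_KL(P||Q) = 0.17826 - 0.23639 + 0.17036 + 1.39227 = 1.50450 ≈ 1.5045 bits

D_KL(Q||P) = Σ Q(x) log₂(Q(x)/P(x))

Computing term by term:
  Q(1)·log₂(Q(1)/P(1)) = 0.1962·log₂(0.1962/0.2973) = -0.11764
  Q(2)·log₂(Q(2)/P(2)) = 0.6286·log₂(0.6286/0.079) = 1.88091
  Q(3)·log₂(Q(3)/P(3)) = 0.143·log₂(0.143/0.2359) = -0.10327
  Q(4)·log₂(Q(4)/P(4)) = 0.0322·log₂(0.0322/0.3878) = -0.11560

D_KL(Q||P) = -0.11764 + 1.88091 - 0.10327 - 0.11560 = 1.54440 ≈ 1.5444 bits

These are NOT equal (difference: 0.0399 bits). KL divergence is asymmetric: D_KL(P||Q) ≠ D_KL(Q||P) in general.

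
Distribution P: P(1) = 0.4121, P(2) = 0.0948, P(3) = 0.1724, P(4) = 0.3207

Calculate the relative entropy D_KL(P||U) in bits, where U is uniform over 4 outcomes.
0.1873 bits

U(i) = 1/4 for all i

D_KL(P||U) = Σ P(x) log₂(P(x) / (1/4))
           = Σ P(x) log₂(P(x)) + log₂(4)
           = log₂(4) - H(P)

H(P) = -Σ P(x) log₂(P(x)):
  -P(1)·log₂(P(1)) = -(0.4121)·log₂(0.4121) = 0.52705
  -P(2)·log₂(P(2)) = -(0.0948)·log₂(0.0948) = 0.32222
  -P(3)·log₂(P(3)) = -(0.1724)·log₂(0.1724) = 0.43724
  -P(4)·log₂(P(4)) = -(0.3207)·log₂(0.3207) = 0.52617
H(P) = 0.52705 + 0.32222 + 0.43724 + 0.52617 = 1.81268 bits

log₂(4) = 2.00000 bits

D_KL(P||U) = 2.00000 - 1.81268 = 0.18732 ≈ 0.1873 bits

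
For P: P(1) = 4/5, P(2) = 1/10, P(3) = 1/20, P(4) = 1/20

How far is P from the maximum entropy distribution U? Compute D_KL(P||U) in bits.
0.9781 bits

U(i) = 1/4 for all i

D_KL(P||U) = Σ P(x) log₂(P(x) / (1/4))
           = Σ P(x) log₂(P(x)) + log₂(4)
           = log₂(4) - H(P)

H(P) = -Σ P(x) log₂(P(x)):
  -P(1)·log₂(P(1)) = -(4/5)·log₂(4/5) = 0.25754
  -P(2)·log₂(P(2)) = -(1/10)·log₂(1/10) = 0.33219
  -P(3)·log₂(P(3)) = -(1/20)·log₂(1/20) = 0.21610
  -P(4)·log₂(P(4)) = -(1/20)·log₂(1/20) = 0.21610
H(P) = 0.25754 + 0.33219 + 0.21610 + 0.21610 = 1.02193 bits

log₂(4) = 2.00000 bits

D_KL(P||U) = 2.00000 - 1.02193 = 0.97807 ≈ 0.9781 bits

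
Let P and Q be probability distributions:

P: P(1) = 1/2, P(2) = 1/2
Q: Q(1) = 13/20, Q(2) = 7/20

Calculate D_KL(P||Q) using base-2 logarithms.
0.0680 bits

D_KL(P||Q) = Σ P(x) log₂(P(x)/Q(x))

Computing term by term:
  P(1)·log₂(P(1)/Q(1)) = (1/2)·log₂((1/2)/(13/20)) = -0.18926
  P(2)·log₂(P(2)/Q(2)) = (1/2)·log₂((1/2)/(7/20)) = 0.25729

D_KL(P||Q) = -0.18926 + 0.25729 = 0.06803 ≈ 0.0680 bits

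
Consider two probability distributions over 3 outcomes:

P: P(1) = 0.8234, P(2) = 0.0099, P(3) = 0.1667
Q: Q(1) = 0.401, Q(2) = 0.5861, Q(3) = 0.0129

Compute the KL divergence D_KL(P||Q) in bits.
1.4118 bits

D_KL(P||Q) = Σ P(x) log₂(P(x)/Q(x))

Computing term by term:
  P(1)·log₂(P(1)/Q(1)) = 0.8234·log₂(0.8234/0.401) = 0.85468
  P(2)·log₂(P(2)/Q(2)) = 0.0099·log₂(0.0099/0.5861) = -0.05829
  P(3)·log₂(P(3)/Q(3)) = 0.1667·log₂(0.1667/0.0129) = 0.61542

D_KL(P||Q) = 0.85468 - 0.05829 + 0.61542 = 1.41181 ≈ 1.4118 bits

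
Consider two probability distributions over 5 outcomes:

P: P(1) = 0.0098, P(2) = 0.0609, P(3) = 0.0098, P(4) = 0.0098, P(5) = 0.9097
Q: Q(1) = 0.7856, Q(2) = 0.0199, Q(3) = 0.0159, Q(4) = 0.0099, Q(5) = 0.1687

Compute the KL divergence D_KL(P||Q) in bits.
2.2407 bits

D_KL(P||Q) = Σ P(x) log₂(P(x)/Q(x))

Computing term by term:
  P(1)·log₂(P(1)/Q(1)) = 0.0098·log₂(0.0098/0.7856) = -0.06198
  P(2)·log₂(P(2)/Q(2)) = 0.0609·log₂(0.0609/0.0199) = 0.09827
  P(3)·log₂(P(3)/Q(3)) = 0.0098·log₂(0.0098/0.0159) = -0.00684
  P(4)·log₂(P(4)/Q(4)) = 0.0098·log₂(0.0098/0.0099) = -0.00014
  P(5)·log₂(P(5)/Q(5)) = 0.9097·log₂(0.9097/0.1687) = 2.21142

D_KL(P||Q) = -0.06198 + 0.09827 - 0.00684 - 0.00014 + 2.21142 = 2.24073 ≈ 2.2407 bits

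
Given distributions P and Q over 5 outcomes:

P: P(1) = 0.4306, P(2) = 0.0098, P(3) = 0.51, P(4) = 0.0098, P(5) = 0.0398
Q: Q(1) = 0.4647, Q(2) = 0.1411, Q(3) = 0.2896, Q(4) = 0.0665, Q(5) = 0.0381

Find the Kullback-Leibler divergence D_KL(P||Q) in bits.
0.3068 bits

D_KL(P||Q) = Σ P(x) log₂(P(x)/Q(x))

Computing term by term:
  P(1)·log₂(P(1)/Q(1)) = 0.4306·log₂(0.4306/0.4647) = -0.04735
  P(2)·log₂(P(2)/Q(2)) = 0.0098·log₂(0.0098/0.1411) = -0.03771
  P(3)·log₂(P(3)/Q(3)) = 0.51·log₂(0.51/0.2896) = 0.41638
  P(4)·log₂(P(4)/Q(4)) = 0.0098·log₂(0.0098/0.0665) = -0.02707
  P(5)·log₂(P(5)/Q(5)) = 0.0398·log₂(0.0398/0.0381) = 0.00251

D_KL(P||Q) = -0.04735 - 0.03771 + 0.41638 - 0.02707 + 0.00251 = 0.30676 ≈ 0.3068 bits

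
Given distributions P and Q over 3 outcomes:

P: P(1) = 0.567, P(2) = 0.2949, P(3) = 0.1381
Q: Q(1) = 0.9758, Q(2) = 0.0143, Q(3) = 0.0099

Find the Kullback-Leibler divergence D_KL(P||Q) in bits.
1.3686 bits

D_KL(P||Q) = Σ P(x) log₂(P(x)/Q(x))

Computing term by term:
  P(1)·log₂(P(1)/Q(1)) = 0.567·log₂(0.567/0.9758) = -0.44410
  P(2)·log₂(P(2)/Q(2)) = 0.2949·log₂(0.2949/0.0143) = 1.28757
  P(3)·log₂(P(3)/Q(3)) = 0.1381·log₂(0.1381/0.0099) = 0.52508

D_KL(P||Q) = -0.44410 + 1.28757 + 0.52508 = 1.36855 ≈ 1.3686 bits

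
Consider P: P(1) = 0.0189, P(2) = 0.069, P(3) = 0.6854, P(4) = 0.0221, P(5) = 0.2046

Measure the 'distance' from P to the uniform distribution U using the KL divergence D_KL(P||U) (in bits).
0.9841 bits

U(i) = 1/5 for all i

D_KL(P||U) = Σ P(x) log₂(P(x) / (1/5))
           = Σ P(x) log₂(P(x)) + log₂(5)
           = log₂(5) - H(P)

H(P) = -Σ P(x) log₂(P(x)):
  -P(1)·log₂(P(1)) = -(0.0189)·log₂(0.0189) = 0.10821
  -P(2)·log₂(P(2)) = -(0.069)·log₂(0.069) = 0.26615
  -P(3)·log₂(P(3)) = -(0.6854)·log₂(0.6854) = 0.37353
  -P(4)·log₂(P(4)) = -(0.0221)·log₂(0.0221) = 0.12155
  -P(5)·log₂(P(5)) = -(0.2046)·log₂(0.2046) = 0.46835
H(P) = 0.10821 + 0.26615 + 0.37353 + 0.12155 + 0.46835 = 1.33779 bits

log₂(5) = 2.32193 bits

D_KL(P||U) = 2.32193 - 1.33779 = 0.98414 ≈ 0.9841 bits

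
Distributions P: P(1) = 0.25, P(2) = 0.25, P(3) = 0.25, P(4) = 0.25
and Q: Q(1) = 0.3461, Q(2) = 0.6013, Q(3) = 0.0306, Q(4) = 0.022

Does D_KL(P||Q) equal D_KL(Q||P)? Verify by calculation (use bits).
D_KL(P||Q) = 1.2003 bits, D_KL(Q||P) = 0.7539 bits. No — D_KL(P||Q) ≠ D_KL(Q||P) for this pair.

D_KL(P||Q) = Σ P(x) log₂(P(x)/Q(x))

Computing term by term:
  P(1)·log₂(P(1)/Q(1)) = 0.25·log₂(0.25/0.3461) = -0.11732
  P(2)·log₂(P(2)/Q(2)) = 0.25·log₂(0.25/0.6013) = -0.31654
  P(3)·log₂(P(3)/Q(3)) = 0.25·log₂(0.25/0.0306) = 0.75758
  P(4)·log₂(P(4)/Q(4)) = 0.25·log₂(0.25/0.022) = 0.87659

D_KL(P||Q) = -0.11732 - 0.31654 + 0.75758 + 0.87659 = 1.20031 ≈ 1.2003 bits

D_KL(Q||P) = Σ Q(x) log₂(Q(x)/P(x))

Computing term by term:
  Q(1)·log₂(Q(1)/P(1)) = 0.3461·log₂(0.3461/0.25) = 0.16241
  Q(2)·log₂(Q(2)/P(2)) = 0.6013·log₂(0.6013/0.25) = 0.76134
  Q(3)·log₂(Q(3)/P(3)) = 0.0306·log₂(0.0306/0.25) = -0.09273
  Q(4)·log₂(Q(4)/P(4)) = 0.022·log₂(0.022/0.25) = -0.07714

D_KL(Q||P) = 0.16241 + 0.76134 - 0.09273 - 0.07714 = 0.75388 ≈ 0.7539 bits

These are NOT equal (difference: 0.4464 bits). KL divergence is asymmetric: D_KL(P||Q) ≠ D_KL(Q||P) in general.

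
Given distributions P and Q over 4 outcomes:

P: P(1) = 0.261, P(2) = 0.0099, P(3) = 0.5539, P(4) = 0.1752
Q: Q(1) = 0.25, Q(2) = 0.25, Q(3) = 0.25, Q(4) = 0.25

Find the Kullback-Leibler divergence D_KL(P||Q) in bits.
0.5159 bits

D_KL(P||Q) = Σ P(x) log₂(P(x)/Q(x))

Computing term by term:
  P(1)·log₂(P(1)/Q(1)) = 0.261·log₂(0.261/0.25) = 0.01621
  P(2)·log₂(P(2)/Q(2)) = 0.0099·log₂(0.0099/0.25) = -0.04612
  P(3)·log₂(P(3)/Q(3)) = 0.5539·log₂(0.5539/0.25) = 0.63571
  P(4)·log₂(P(4)/Q(4)) = 0.1752·log₂(0.1752/0.25) = -0.08986

D_KL(P||Q) = 0.01621 - 0.04612 + 0.63571 - 0.08986 = 0.51594 ≈ 0.5159 bits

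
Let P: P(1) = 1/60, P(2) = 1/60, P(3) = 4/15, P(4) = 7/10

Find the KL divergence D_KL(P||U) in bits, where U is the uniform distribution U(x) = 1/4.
0.9344 bits

U(i) = 1/4 for all i

D_KL(P||U) = Σ P(x) log₂(P(x) / (1/4))
           = Σ P(x) log₂(P(x)) + log₂(4)
           = log₂(4) - H(P)

H(P) = -Σ P(x) log₂(P(x)):
  -P(1)·log₂(P(1)) = -(1/60)·log₂(1/60) = 0.09845
  -P(2)·log₂(P(2)) = -(1/60)·log₂(1/60) = 0.09845
  -P(3)·log₂(P(3)) = -(4/15)·log₂(4/15) = 0.50850
  -P(4)·log₂(P(4)) = -(7/10)·log₂(7/10) = 0.36020
H(P) = 0.09845 + 0.09845 + 0.50850 + 0.36020 = 1.06560 bits

log₂(4) = 2.00000 bits

D_KL(P||U) = 2.00000 - 1.06560 = 0.93440 ≈ 0.9344 bits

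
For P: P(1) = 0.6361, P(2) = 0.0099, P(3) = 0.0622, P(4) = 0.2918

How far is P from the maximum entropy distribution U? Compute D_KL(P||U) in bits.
0.7512 bits

U(i) = 1/4 for all i

D_KL(P||U) = Σ P(x) log₂(P(x) / (1/4))
           = Σ P(x) log₂(P(x)) + log₂(4)
           = log₂(4) - H(P)

H(P) = -Σ P(x) log₂(P(x)):
  -P(1)·log₂(P(1)) = -(0.6361)·log₂(0.6361) = 0.41517
  -P(2)·log₂(P(2)) = -(0.0099)·log₂(0.0099) = 0.06592
  -P(3)·log₂(P(3)) = -(0.0622)·log₂(0.0622) = 0.24923
  -P(4)·log₂(P(4)) = -(0.2918)·log₂(0.2918) = 0.51851
H(P) = 0.41517 + 0.06592 + 0.24923 + 0.51851 = 1.24883 bits

log₂(4) = 2.00000 bits

D_KL(P||U) = 2.00000 - 1.24883 = 0.75117 ≈ 0.7512 bits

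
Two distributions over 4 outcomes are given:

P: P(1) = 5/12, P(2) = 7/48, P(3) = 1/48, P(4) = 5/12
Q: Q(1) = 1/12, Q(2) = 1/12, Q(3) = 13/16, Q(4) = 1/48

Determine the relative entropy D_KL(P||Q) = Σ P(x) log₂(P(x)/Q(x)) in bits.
2.7759 bits

D_KL(P||Q) = Σ P(x) log₂(P(x)/Q(x))

Computing term by term:
  P(1)·log₂(P(1)/Q(1)) = (5/12)·log₂((5/12)/(1/12)) = 0.96747
  P(2)·log₂(P(2)/Q(2)) = (7/48)·log₂((7/48)/(1/12)) = 0.11774
  P(3)·log₂(P(3)/Q(3)) = (1/48)·log₂((1/48)/(13/16)) = -0.11011
  P(4)·log₂(P(4)/Q(4)) = (5/12)·log₂((5/12)/(1/48)) = 1.80080

D_KL(P||Q) = 0.96747 + 0.11774 - 0.11011 + 1.80080 = 2.77590 ≈ 2.7759 bits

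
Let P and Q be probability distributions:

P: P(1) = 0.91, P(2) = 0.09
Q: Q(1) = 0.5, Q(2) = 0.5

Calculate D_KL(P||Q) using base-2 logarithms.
0.5635 bits

D_KL(P||Q) = Σ P(x) log₂(P(x)/Q(x))

Computing term by term:
  P(1)·log₂(P(1)/Q(1)) = 0.91·log₂(0.91/0.5) = 0.78618
  P(2)·log₂(P(2)/Q(2)) = 0.09·log₂(0.09/0.5) = -0.22265

D_KL(P||Q) = 0.78618 - 0.22265 = 0.56353 ≈ 0.5635 bits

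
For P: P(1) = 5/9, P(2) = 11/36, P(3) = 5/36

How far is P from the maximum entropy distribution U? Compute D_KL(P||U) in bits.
0.1956 bits

U(i) = 1/3 for all i

D_KL(P||U) = Σ P(x) log₂(P(x) / (1/3))
           = Σ P(x) log₂(P(x)) + log₂(3)
           = log₂(3) - H(P)

H(P) = -Σ P(x) log₂(P(x)):
  -P(1)·log₂(P(1)) = -(5/9)·log₂(5/9) = 0.47111
  -P(2)·log₂(P(2)) = -(11/36)·log₂(11/36) = 0.52265
  -P(3)·log₂(P(3)) = -(5/36)·log₂(5/36) = 0.39556
H(P) = 0.47111 + 0.52265 + 0.39556 = 1.38932 bits

log₂(3) = 1.58496 bits

D_KL(P||U) = 1.58496 - 1.38932 = 0.19564 ≈ 0.1956 bits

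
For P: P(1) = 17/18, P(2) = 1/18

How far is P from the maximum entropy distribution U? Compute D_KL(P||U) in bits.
0.6905 bits

U(i) = 1/2 for all i

D_KL(P||U) = Σ P(x) log₂(P(x) / (1/2))
           = Σ P(x) log₂(P(x)) + log₂(2)
           = log₂(2) - H(P)

H(P) = -Σ P(x) log₂(P(x)):
  -P(1)·log₂(P(1)) = -(17/18)·log₂(17/18) = 0.07788
  -P(2)·log₂(P(2)) = -(1/18)·log₂(1/18) = 0.23166
H(P) = 0.07788 + 0.23166 = 0.30954 bits

log₂(2) = 1.00000 bits

D_KL(P||U) = 1.00000 - 0.30954 = 0.69046 ≈ 0.6905 bits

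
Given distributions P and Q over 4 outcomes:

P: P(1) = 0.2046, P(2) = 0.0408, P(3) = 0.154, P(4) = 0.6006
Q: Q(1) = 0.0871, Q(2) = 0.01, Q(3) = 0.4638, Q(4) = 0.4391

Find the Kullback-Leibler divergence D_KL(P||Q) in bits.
0.3613 bits

D_KL(P||Q) = Σ P(x) log₂(P(x)/Q(x))

Computing term by term:
  P(1)·log₂(P(1)/Q(1)) = 0.2046·log₂(0.2046/0.0871) = 0.25208
  P(2)·log₂(P(2)/Q(2)) = 0.0408·log₂(0.0408/0.01) = 0.08277
  P(3)·log₂(P(3)/Q(3)) = 0.154·log₂(0.154/0.4638) = -0.24495
  P(4)·log₂(P(4)/Q(4)) = 0.6006·log₂(0.6006/0.4391) = 0.27138

D_KL(P||Q) = 0.25208 + 0.08277 - 0.24495 + 0.27138 = 0.36128 ≈ 0.3613 bits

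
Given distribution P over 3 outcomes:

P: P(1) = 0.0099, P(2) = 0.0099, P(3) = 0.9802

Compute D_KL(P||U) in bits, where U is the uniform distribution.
1.4248 bits

U(i) = 1/3 for all i

D_KL(P||U) = Σ P(x) log₂(P(x) / (1/3))
           = Σ P(x) log₂(P(x)) + log₂(3)
           = log₂(3) - H(P)

H(P) = -Σ P(x) log₂(P(x)):
  -P(1)·log₂(P(1)) = -(0.0099)·log₂(0.0099) = 0.06592
  -P(2)·log₂(P(2)) = -(0.0099)·log₂(0.0099) = 0.06592
  -P(3)·log₂(P(3)) = -(0.9802)·log₂(0.9802) = 0.02828
H(P) = 0.06592 + 0.06592 + 0.02828 = 0.16012 bits

log₂(3) = 1.58496 bits

D_KL(P||U) = 1.58496 - 0.16012 = 1.42484 ≈ 1.4248 bits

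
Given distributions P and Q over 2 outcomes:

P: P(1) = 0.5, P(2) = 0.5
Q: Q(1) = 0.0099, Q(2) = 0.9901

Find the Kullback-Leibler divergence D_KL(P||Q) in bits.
2.3364 bits

D_KL(P||Q) = Σ P(x) log₂(P(x)/Q(x))

Computing term by term:
  P(1)·log₂(P(1)/Q(1)) = 0.5·log₂(0.5/0.0099) = 2.82918
  P(2)·log₂(P(2)/Q(2)) = 0.5·log₂(0.5/0.9901) = -0.49282

D_KL(P||Q) = 2.82918 - 0.49282 = 2.33636 ≈ 2.3364 bits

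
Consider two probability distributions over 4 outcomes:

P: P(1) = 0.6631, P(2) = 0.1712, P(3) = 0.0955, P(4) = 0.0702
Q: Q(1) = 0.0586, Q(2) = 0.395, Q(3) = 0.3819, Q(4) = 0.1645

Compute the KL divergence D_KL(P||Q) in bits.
1.8373 bits

D_KL(P||Q) = Σ P(x) log₂(P(x)/Q(x))

Computing term by term:
  P(1)·log₂(P(1)/Q(1)) = 0.6631·log₂(0.6631/0.0586) = 2.32102
  P(2)·log₂(P(2)/Q(2)) = 0.1712·log₂(0.1712/0.395) = -0.20650
  P(3)·log₂(P(3)/Q(3)) = 0.0955·log₂(0.0955/0.3819) = -0.19096
  P(4)·log₂(P(4)/Q(4)) = 0.0702·log₂(0.0702/0.1645) = -0.08624

D_KL(P||Q) = 2.32102 - 0.20650 - 0.19096 - 0.08624 = 1.83732 ≈ 1.8373 bits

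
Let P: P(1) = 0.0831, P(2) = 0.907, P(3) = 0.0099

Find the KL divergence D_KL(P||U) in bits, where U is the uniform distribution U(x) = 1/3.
1.0931 bits

U(i) = 1/3 for all i

D_KL(P||U) = Σ P(x) log₂(P(x) / (1/3))
           = Σ P(x) log₂(P(x)) + log₂(3)
           = log₂(3) - H(P)

H(P) = -Σ P(x) log₂(P(x)):
  -P(1)·log₂(P(1)) = -(0.0831)·log₂(0.0831) = 0.29825
  -P(2)·log₂(P(2)) = -(0.907)·log₂(0.907) = 0.12773
  -P(3)·log₂(P(3)) = -(0.0099)·log₂(0.0099) = 0.06592
H(P) = 0.29825 + 0.12773 + 0.06592 = 0.49190 bits

log₂(3) = 1.58496 bits

D_KL(P||U) = 1.58496 - 0.49190 = 1.09306 ≈ 1.0931 bits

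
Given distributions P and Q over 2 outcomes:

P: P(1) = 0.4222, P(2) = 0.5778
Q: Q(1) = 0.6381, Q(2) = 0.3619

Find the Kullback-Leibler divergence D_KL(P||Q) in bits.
0.1384 bits

D_KL(P||Q) = Σ P(x) log₂(P(x)/Q(x))

Computing term by term:
  P(1)·log₂(P(1)/Q(1)) = 0.4222·log₂(0.4222/0.6381) = -0.25157
  P(2)·log₂(P(2)/Q(2)) = 0.5778·log₂(0.5778/0.3619) = 0.39000

D_KL(P||Q) = -0.25157 + 0.39000 = 0.13843 ≈ 0.1384 bits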